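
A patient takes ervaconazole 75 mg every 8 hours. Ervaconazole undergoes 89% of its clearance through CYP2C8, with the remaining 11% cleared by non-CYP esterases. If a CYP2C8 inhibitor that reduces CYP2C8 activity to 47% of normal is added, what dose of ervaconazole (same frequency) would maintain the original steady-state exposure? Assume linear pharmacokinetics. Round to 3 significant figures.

39.6 mg

CYP2C8: 0.89 × 0.47 = 0.4183
Other: 0.11 (unchanged)
New clearance relative to baseline: 0.4183 + 0.11 = 0.5283.
Css,avg = (dose rate)/CL, so holding Css fixed requires dose ∝ CL: 75 × 0.5283 = 39.6 mg.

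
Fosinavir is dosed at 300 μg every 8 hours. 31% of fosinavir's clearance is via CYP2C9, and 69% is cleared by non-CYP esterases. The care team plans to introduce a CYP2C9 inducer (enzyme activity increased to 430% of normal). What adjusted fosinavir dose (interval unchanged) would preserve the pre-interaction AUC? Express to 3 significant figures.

607 μg

The CYP2C9 pathway (31% of clearance) increases to 4.3× activity: 0.31 × 4.3 = 1.333.
The remaining 69% of clearance is unaffected.
Relative clearance = 1.333 + 0.69 = 2.023.
To maintain the same steady-state level, dose must scale with clearance: new dose = 300 × 2.023 = 607 μg.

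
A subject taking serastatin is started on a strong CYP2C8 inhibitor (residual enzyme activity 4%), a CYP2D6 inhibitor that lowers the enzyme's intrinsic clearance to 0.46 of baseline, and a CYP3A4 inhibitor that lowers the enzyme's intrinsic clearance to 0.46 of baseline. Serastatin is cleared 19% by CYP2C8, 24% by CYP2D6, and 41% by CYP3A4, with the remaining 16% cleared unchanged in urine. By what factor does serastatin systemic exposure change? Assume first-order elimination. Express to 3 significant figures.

2.14

The CYP2C8 pathway (19% of clearance) falls to 0.04× activity: 0.19 × 0.04 = 0.0076.
The CYP2D6 pathway (24% of clearance) is reduced to 0.46× activity: 0.24 × 0.46 = 0.1104.
The CYP3A4 pathway (41% of clearance) falls to 0.46× activity: 0.41 × 0.46 = 0.1886.
The remaining 16% of clearance is unaffected.
Relative clearance = 0.0076 + 0.1104 + 0.1886 + 0.16 = 0.4666.
Net systemic exposure ratio = 1 / 0.4666 = 2.14.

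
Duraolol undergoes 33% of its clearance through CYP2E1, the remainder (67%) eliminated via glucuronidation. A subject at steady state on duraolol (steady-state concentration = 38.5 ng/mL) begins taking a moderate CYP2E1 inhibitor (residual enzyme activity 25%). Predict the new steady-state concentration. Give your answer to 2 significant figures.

51 ng/mL

The CYP2E1 pathway (33% of clearance) drops to 0.25× activity: 0.33 × 0.25 = 0.0825.
Non-CYP routes (67%) are unchanged.
New clearance relative to baseline: 0.0825 + 0.67 = 0.7525.
With dosing unchanged, steady-state concentration scales as 1/CL: 38.5 / 0.7525 = 51 ng/mL.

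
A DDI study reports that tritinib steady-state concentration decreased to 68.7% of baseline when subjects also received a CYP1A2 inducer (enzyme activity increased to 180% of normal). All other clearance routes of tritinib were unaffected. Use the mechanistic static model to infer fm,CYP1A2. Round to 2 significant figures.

Let fm be the CYP1A2 fraction. New clearance relative to baseline = fm × 1.8 + (1 − fm).
Steady-state concentration ratio = 1 / (new CL fraction), so new CL fraction = 1 / 0.687 = 1.456.
fm × 1.8 + 1 − fm = 1.456  ⇒  fm × (1.8 − 1) = 0.4556  ⇒  fm = 0.57.

0.57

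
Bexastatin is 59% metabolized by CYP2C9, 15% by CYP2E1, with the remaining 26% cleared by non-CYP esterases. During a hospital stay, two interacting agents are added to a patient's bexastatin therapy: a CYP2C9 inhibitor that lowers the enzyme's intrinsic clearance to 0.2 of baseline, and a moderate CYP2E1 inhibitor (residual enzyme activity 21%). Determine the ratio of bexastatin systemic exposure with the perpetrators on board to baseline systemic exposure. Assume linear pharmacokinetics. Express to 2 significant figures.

CYP2C9: 0.59 × 0.2 = 0.118
CYP2E1: 0.15 × 0.21 = 0.0315
Other: 0.26 (unchanged)
CL_new/CL_old = 0.118 + 0.0315 + 0.26 = 0.4095.
Systemic exposure ∝ 1/CL: fold-change = 1 / 0.4095 = 2.4.

2.4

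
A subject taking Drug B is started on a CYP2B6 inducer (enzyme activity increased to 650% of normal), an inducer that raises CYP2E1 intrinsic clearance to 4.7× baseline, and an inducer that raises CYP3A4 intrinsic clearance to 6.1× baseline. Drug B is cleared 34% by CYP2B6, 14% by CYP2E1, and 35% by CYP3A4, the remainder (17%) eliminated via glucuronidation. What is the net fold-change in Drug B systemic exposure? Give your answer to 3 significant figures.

The CYP2B6 pathway (34% of clearance) rises to 6.5× activity: 0.34 × 6.5 = 2.21.
The CYP2E1 pathway (14% of clearance) increases to 4.7× activity: 0.14 × 4.7 = 0.658.
The CYP3A4 pathway (35% of clearance) increases to 6.1× activity: 0.35 × 6.1 = 2.135.
The remaining 17% of clearance is unaffected.
New clearance relative to baseline: 2.21 + 0.658 + 2.135 + 0.17 = 5.173.
Systemic exposure ∝ 1/CL: fold-change = 1 / 5.173 = 0.193.

0.193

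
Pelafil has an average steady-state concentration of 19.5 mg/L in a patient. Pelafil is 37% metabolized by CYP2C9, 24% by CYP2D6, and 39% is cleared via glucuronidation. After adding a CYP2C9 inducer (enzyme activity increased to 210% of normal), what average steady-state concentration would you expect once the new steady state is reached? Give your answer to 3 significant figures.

The CYP2C9 pathway (37% of clearance) is boosted to 2.1× activity: 0.37 × 2.1 = 0.777.
CYP2D6 (24%) and the residual 39% are unaffected.
New clearance relative to baseline: 0.777 + 0.24 + 0.39 = 1.407.
New average steady-state concentration = baseline ÷ relative clearance = 19.5 / 1.407 = 13.9 mg/L.

13.9 mg/L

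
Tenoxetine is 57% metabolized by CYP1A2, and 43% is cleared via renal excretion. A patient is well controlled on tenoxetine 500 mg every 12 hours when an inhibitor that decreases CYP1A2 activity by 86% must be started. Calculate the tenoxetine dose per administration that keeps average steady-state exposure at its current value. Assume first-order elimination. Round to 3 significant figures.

The CYP1A2 pathway (57% of clearance) drops to 0.14× activity: 0.57 × 0.14 = 0.0798.
Non-CYP routes (43%) are unchanged.
CL_new/CL_old = 0.0798 + 0.43 = 0.5098.
Exposure is unchanged when dose changes in proportion to clearance. New dose = 500 mg × 0.5098 = 255 mg.

255 mg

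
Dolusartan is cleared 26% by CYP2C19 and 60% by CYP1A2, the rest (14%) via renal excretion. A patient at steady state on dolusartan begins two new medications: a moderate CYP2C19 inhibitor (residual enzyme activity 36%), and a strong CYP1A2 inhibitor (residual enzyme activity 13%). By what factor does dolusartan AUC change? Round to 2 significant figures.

3.2

The CYP2C19 pathway (26% of clearance) falls to 0.36× activity: 0.26 × 0.36 = 0.0936.
The CYP1A2 pathway (60% of clearance) is reduced to 0.13× activity: 0.6 × 0.13 = 0.078.
Non-CYP routes (14%) are unchanged.
New clearance relative to baseline: 0.0936 + 0.078 + 0.14 = 0.3116.
AUC ∝ 1/CL: fold-change = 1 / 0.3116 = 3.2.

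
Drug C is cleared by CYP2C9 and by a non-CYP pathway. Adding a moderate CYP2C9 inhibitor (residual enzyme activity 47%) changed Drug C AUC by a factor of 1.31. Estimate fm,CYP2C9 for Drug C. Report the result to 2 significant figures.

0.45

Let fm be the CYP2C9 fraction. New clearance relative to baseline = fm × 0.47 + (1 − fm).
AUC ratio = 1 / (new CL fraction), so new CL fraction = 1 / 1.31 = 0.7634.
fm × 0.47 + 1 − fm = 0.7634  ⇒  fm × (0.47 − 1) = −0.2366  ⇒  fm = 0.45.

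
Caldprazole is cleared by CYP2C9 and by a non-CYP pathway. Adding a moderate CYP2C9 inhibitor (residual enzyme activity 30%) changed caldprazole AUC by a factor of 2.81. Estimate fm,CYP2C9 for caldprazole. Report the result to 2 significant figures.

0.92

Let fm be the CYP2C9 fraction. New clearance relative to baseline = fm × 0.3 + (1 − fm).
AUC ratio = 1 / (new CL fraction), so new CL fraction = 1 / 2.81 = 0.3559.
fm × 0.3 + 1 − fm = 0.3559  ⇒  fm × (0.3 − 1) = −0.6441  ⇒  fm = 0.92.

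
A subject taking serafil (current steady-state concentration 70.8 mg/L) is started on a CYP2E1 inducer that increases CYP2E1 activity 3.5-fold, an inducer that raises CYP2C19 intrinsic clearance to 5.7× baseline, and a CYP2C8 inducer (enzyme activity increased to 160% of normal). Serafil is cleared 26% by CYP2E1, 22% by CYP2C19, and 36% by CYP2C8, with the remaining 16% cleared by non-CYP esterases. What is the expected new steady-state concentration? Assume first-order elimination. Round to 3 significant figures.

24.4 mg/L

The CYP2E1 pathway (26% of clearance) is boosted to 3.5× activity: 0.26 × 3.5 = 0.91.
The CYP2C19 pathway (22% of clearance) rises to 5.7× activity: 0.22 × 5.7 = 1.254.
The CYP2C8 pathway (36% of clearance) rises to 1.6× activity: 0.36 × 1.6 = 0.576.
The remaining 16% of clearance is unaffected.
New clearance relative to baseline: 0.91 + 1.254 + 0.576 + 0.16 = 2.9.
Dividing the baseline by the relative clearance: 70.8 / 2.9 = 24.4 mg/L.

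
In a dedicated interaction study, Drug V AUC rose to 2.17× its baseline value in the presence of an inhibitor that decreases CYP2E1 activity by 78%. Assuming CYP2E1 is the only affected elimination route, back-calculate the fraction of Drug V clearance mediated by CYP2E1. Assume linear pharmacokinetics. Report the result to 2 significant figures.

0.69

Let x = fm,CYP2E1. Because AUC ∝ 1/CL, relative clearance fell to 1/2.17 = 0.4608.
Only the CYP2E1 route changed, so 0.4608 = x·0.22 + (1 − x), giving x = 0.69.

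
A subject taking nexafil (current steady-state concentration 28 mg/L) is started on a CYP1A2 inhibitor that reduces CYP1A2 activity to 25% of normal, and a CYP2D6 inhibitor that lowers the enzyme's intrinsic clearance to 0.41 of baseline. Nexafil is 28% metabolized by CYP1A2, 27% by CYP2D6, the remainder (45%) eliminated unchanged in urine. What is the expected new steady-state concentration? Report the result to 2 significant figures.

44 mg/L

The CYP1A2 pathway (28% of clearance) is reduced to 0.25× activity: 0.28 × 0.25 = 0.07.
The CYP2D6 pathway (27% of clearance) falls to 0.41× activity: 0.27 × 0.41 = 0.1107.
The remaining 45% of clearance is unaffected.
Relative clearance = 0.07 + 0.1107 + 0.45 = 0.6307.
New steady-state concentration = 28 / 0.6307 = 44 mg/L (concentration scales inversely with clearance).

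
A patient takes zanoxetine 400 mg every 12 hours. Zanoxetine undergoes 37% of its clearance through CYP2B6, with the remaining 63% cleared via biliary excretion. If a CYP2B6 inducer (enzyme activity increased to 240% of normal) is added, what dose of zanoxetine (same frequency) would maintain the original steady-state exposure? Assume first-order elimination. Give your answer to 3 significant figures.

CYP2B6: 0.37 × 2.4 = 0.888
Other: 0.63 (unchanged)
New clearance relative to baseline: 0.888 + 0.63 = 1.518.
Exposure is unchanged when dose changes in proportion to clearance. New dose = 400 mg × 1.518 = 607 mg.

607 mg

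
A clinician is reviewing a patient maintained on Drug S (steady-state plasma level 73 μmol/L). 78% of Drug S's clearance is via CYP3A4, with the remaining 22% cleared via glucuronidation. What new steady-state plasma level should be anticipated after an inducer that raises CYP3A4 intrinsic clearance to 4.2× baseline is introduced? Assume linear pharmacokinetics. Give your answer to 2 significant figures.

21 μmol/L

The CYP3A4 pathway (78% of clearance) increases to 4.2× activity: 0.78 × 4.2 = 3.276.
The remaining 22% of clearance is unaffected.
New clearance relative to baseline: 3.276 + 0.22 = 3.496.
New steady-state plasma level = baseline ÷ relative clearance = 73 / 3.496 = 21 μmol/L.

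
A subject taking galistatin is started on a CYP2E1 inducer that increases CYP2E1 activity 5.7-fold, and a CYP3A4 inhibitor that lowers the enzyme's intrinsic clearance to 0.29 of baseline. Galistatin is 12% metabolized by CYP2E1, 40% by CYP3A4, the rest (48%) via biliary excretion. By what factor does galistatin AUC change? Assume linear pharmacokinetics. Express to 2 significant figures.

0.78

CYP2E1: 0.12 × 5.7 = 0.684
CYP3A4: 0.4 × 0.29 = 0.116
Other: 0.48 (unchanged)
CL_new/CL_old = 0.684 + 0.116 + 0.48 = 1.28.
AUC ∝ 1/CL: fold-change = 1 / 1.28 = 0.78.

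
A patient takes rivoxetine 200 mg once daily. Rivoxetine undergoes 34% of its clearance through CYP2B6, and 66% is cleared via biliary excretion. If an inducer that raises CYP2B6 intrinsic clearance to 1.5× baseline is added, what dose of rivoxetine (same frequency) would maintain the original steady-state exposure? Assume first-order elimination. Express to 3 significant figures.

234 mg

The CYP2B6 pathway (34% of clearance) increases to 1.5× activity: 0.34 × 1.5 = 0.51.
The remaining 66% of clearance is unaffected.
CL_new/CL_old = 0.51 + 0.66 = 1.17.
To maintain the same steady-state level, dose must scale with clearance: new dose = 200 × 1.17 = 234 mg.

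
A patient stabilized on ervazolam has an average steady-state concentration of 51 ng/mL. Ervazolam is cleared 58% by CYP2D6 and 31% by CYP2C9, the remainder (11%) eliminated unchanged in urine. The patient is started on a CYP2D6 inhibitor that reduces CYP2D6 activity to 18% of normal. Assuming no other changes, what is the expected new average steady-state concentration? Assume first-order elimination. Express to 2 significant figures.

97 ng/mL

The CYP2D6 pathway (58% of clearance) is reduced to 0.18× activity: 0.58 × 0.18 = 0.1044.
CYP2C9 (31%) and the residual 11% are unaffected.
Relative clearance = 0.1044 + 0.31 + 0.11 = 0.5244.
Average steady-state concentration ∝ 1/CL, so new value = 51 / 0.5244 = 97 ng/mL.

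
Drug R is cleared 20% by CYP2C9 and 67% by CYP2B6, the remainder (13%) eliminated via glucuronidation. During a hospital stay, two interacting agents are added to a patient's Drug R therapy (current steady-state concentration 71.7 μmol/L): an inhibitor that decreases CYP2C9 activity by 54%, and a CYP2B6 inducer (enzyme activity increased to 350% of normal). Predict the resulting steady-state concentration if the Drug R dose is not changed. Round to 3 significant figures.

27.9 μmol/L

CYP2C9: 0.2 × 0.46 = 0.092
CYP2B6: 0.67 × 3.5 = 2.345
Other: 0.13 (unchanged)
Relative clearance = 0.092 + 2.345 + 0.13 = 2.567.
Steady-state concentration ∝ 1/CL: new value = 71.7 / 2.567 = 27.9 μmol/L.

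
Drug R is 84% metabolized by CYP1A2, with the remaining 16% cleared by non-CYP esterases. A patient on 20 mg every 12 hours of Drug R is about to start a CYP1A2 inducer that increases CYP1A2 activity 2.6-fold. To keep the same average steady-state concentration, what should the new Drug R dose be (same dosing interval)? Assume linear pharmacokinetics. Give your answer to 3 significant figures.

46.9 mg

CYP1A2: 0.84 × 2.6 = 2.184
Other: 0.16 (unchanged)
CL_new/CL_old = 2.184 + 0.16 = 2.344.
Exposure is unchanged when dose changes in proportion to clearance. New dose = 20 mg × 2.344 = 46.9 mg.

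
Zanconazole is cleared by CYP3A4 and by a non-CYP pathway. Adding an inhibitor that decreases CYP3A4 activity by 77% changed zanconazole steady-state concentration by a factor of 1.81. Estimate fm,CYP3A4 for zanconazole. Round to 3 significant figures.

Write x for the fraction cleared via CYP3A4. The observed steady-state concentration change means clearance fell to 1/1.81 = 0.5525 of baseline.
Only the CYP3A4 route changed, so 0.5525 = x·0.23 + (1 − x), giving x = 0.581.

0.581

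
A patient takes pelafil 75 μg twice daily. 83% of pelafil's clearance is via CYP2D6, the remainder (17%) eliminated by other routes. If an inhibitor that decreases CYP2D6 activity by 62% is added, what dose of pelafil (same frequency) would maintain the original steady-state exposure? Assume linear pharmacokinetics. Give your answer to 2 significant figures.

The CYP2D6 pathway (83% of clearance) falls to 0.38× activity: 0.83 × 0.38 = 0.3154.
Non-CYP routes (17%) are unchanged.
CL_new/CL_old = 0.3154 + 0.17 = 0.4854.
Css,avg = (dose rate)/CL, so holding Css fixed requires dose ∝ CL: 75 × 0.4854 = 36 μg.

36 μg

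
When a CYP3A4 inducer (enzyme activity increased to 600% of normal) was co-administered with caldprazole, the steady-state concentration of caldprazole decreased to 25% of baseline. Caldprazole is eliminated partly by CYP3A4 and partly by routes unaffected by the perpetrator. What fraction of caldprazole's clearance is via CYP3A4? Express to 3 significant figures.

0.600

Let x = fm,CYP3A4. Because steady-state concentration ∝ 1/CL, relative clearance rose to 1/0.250 = 4.
Only the CYP3A4 route changed, so 4 = x·6 + (1 − x), giving x = 0.600.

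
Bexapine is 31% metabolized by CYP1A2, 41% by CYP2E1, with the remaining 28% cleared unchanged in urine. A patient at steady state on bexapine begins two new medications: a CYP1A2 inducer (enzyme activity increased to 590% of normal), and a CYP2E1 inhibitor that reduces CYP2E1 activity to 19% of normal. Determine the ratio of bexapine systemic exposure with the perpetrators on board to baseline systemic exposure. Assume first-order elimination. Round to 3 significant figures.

The CYP1A2 pathway (31% of clearance) is boosted to 5.9× activity: 0.31 × 5.9 = 1.829.
The CYP2E1 pathway (41% of clearance) falls to 0.19× activity: 0.41 × 0.19 = 0.0779.
The remaining 28% of clearance is unaffected.
New clearance relative to baseline: 1.829 + 0.0779 + 0.28 = 2.1869.
Net systemic exposure ratio = 1 / 2.1869 = 0.457.

0.457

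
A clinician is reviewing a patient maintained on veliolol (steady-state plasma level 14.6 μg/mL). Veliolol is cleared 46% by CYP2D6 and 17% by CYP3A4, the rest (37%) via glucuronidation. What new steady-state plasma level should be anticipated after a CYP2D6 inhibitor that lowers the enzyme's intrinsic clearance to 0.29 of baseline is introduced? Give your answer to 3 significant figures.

The CYP2D6 pathway (46% of clearance) is reduced to 0.29× activity: 0.46 × 0.29 = 0.1334.
CYP3A4 (17%) and the residual 37% are unaffected.
CL_new/CL_old = 0.1334 + 0.17 + 0.37 = 0.6734.
Steady-state plasma level ∝ 1/CL, so new value = 14.6 / 0.6734 = 21.7 μg/mL.

21.7 μg/mL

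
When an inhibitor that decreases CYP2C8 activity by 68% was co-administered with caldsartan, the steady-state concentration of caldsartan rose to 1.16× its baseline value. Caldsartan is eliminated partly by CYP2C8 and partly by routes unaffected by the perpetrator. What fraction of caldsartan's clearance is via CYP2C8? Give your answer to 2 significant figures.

0.20

CL'/CL = 1 / 1.16 = 0.8621
0.32·fm + (1 − fm) = 0.8621
fm = (0.8621 − 1) / (0.32 − 1) = 0.20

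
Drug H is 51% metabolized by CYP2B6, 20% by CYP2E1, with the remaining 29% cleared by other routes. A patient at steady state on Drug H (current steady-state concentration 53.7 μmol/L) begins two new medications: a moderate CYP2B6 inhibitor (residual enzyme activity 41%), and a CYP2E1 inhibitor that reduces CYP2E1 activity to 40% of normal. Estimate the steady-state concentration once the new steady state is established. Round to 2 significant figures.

The CYP2B6 pathway (51% of clearance) is reduced to 0.41× activity: 0.51 × 0.41 = 0.2091.
The CYP2E1 pathway (20% of clearance) falls to 0.4× activity: 0.2 × 0.4 = 0.08.
Non-CYP routes (29%) are unchanged.
New clearance relative to baseline: 0.2091 + 0.08 + 0.29 = 0.5791.
Dividing the baseline by the relative clearance: 53.7 / 0.5791 = 93 μmol/L.

93 μmol/L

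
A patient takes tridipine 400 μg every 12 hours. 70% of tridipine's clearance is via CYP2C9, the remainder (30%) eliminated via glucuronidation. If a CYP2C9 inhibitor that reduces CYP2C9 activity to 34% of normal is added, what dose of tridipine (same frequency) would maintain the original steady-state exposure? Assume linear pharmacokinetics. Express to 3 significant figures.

215 μg

The CYP2C9 pathway (70% of clearance) falls to 0.34× activity: 0.7 × 0.34 = 0.238.
The remaining 30% of clearance is unaffected.
New clearance relative to baseline: 0.238 + 0.3 = 0.538.
Exposure is unchanged when dose changes in proportion to clearance. New dose = 400 μg × 0.538 = 215 μg.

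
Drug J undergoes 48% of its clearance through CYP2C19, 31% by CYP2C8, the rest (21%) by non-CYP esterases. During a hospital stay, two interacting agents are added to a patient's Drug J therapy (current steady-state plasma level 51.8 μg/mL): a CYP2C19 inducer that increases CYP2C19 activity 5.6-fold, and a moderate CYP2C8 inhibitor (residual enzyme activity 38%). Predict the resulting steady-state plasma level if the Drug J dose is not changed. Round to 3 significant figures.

17.2 μg/mL

The CYP2C19 pathway (48% of clearance) rises to 5.6× activity: 0.48 × 5.6 = 2.688.
The CYP2C8 pathway (31% of clearance) is reduced to 0.38× activity: 0.31 × 0.38 = 0.1178.
Non-CYP routes (21%) are unchanged.
CL_new/CL_old = 2.688 + 0.1178 + 0.21 = 3.0158.
Dividing the baseline by the relative clearance: 51.8 / 3.0158 = 17.2 μg/mL.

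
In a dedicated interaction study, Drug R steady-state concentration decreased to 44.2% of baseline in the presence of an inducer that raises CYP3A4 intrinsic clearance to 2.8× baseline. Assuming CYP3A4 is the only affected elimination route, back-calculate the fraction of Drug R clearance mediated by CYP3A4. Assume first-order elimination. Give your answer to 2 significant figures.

0.70

Call the CYP3A4 fraction fm. After the interaction, CL_new/CL_old = fm × 2.8 + (1 − fm).
Steady-state concentration ratio = 1 / (new CL fraction), so new CL fraction = 1 / 0.442 = 2.262.
fm × 2.8 + 1 − fm = 2.262  ⇒  fm × (2.8 − 1) = 1.262  ⇒  fm = 0.70.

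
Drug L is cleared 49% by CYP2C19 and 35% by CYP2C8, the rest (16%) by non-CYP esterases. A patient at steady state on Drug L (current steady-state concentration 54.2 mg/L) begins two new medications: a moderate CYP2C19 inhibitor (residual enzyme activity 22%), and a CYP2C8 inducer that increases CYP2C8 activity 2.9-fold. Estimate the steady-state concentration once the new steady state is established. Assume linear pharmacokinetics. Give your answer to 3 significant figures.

CYP2C19: 0.49 × 0.22 = 0.1078
CYP2C8: 0.35 × 2.9 = 1.015
Other: 0.16 (unchanged)
Relative clearance = 0.1078 + 1.015 + 0.16 = 1.2828.
Steady-state concentration ∝ 1/CL: new value = 54.2 / 1.2828 = 42.3 mg/L.

42.3 mg/L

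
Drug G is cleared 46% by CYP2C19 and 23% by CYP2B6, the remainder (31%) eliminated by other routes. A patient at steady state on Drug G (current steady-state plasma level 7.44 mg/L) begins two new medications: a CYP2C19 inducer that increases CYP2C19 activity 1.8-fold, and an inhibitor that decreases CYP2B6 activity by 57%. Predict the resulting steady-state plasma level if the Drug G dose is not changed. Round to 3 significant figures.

6.02 mg/L

The CYP2C19 pathway (46% of clearance) rises to 1.8× activity: 0.46 × 1.8 = 0.828.
The CYP2B6 pathway (23% of clearance) falls to 0.43× activity: 0.23 × 0.43 = 0.0989.
The remaining 31% of clearance is unaffected.
New clearance relative to baseline: 0.828 + 0.0989 + 0.31 = 1.2369.
Dividing the baseline by the relative clearance: 7.44 / 1.2369 = 6.02 mg/L.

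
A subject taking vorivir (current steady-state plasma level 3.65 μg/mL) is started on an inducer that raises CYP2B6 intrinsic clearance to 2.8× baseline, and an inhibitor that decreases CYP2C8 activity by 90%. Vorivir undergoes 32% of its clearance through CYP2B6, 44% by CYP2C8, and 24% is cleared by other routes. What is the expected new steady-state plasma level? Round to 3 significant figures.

3.09 μg/mL

The CYP2B6 pathway (32% of clearance) is boosted to 2.8× activity: 0.32 × 2.8 = 0.896.
The CYP2C8 pathway (44% of clearance) drops to 0.1× activity: 0.44 × 0.1 = 0.044.
Non-CYP routes (24%) are unchanged.
Relative clearance = 0.896 + 0.044 + 0.24 = 1.18.
New steady-state plasma level = 3.65 / 1.18 = 3.09 μg/mL (concentration scales inversely with clearance).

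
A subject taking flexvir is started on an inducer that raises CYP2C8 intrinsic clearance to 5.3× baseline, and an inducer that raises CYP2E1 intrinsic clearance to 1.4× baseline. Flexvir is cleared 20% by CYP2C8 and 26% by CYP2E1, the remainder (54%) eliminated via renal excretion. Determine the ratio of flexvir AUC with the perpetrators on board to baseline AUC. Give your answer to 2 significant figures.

CYP2C8: 0.2 × 5.3 = 1.06
CYP2E1: 0.26 × 1.4 = 0.364
Other: 0.54 (unchanged)
CL_new/CL_old = 1.06 + 0.364 + 0.54 = 1.964.
Because AUC varies inversely with clearance, the combined effect is 1 / 1.964 = 0.51.

0.51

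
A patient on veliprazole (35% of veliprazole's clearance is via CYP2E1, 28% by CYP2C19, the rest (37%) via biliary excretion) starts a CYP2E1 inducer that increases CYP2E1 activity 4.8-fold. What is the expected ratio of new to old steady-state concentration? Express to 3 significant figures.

0.429

The CYP2E1 pathway (35% of clearance) increases to 4.8× activity: 0.35 × 4.8 = 1.68.
CYP2C19 (28%) and the residual 37% are unaffected.
New clearance relative to baseline: 1.68 + 0.28 + 0.37 = 2.33.
Since steady-state concentration ∝ 1/CL, the ratio is 1 / 2.33 = 0.429.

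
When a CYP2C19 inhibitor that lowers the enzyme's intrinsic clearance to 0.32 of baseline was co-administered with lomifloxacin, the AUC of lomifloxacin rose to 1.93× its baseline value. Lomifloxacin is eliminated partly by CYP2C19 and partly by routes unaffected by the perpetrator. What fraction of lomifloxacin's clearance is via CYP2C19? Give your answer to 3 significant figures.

0.709

CL'/CL = 1 / 1.93 = 0.5181
0.32·fm + (1 − fm) = 0.5181
fm = (0.5181 − 1) / (0.32 − 1) = 0.709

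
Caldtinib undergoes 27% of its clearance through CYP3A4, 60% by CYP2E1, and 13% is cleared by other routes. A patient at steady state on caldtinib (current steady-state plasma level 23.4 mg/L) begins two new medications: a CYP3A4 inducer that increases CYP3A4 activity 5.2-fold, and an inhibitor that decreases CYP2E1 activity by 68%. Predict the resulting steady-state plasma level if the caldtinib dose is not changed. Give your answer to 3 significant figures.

The CYP3A4 pathway (27% of clearance) increases to 5.2× activity: 0.27 × 5.2 = 1.404.
The CYP2E1 pathway (60% of clearance) is reduced to 0.32× activity: 0.6 × 0.32 = 0.192.
Non-CYP routes (13%) are unchanged.
CL_new/CL_old = 1.404 + 0.192 + 0.13 = 1.726.
New steady-state plasma level = 23.4 / 1.726 = 13.6 mg/L (concentration scales inversely with clearance).

13.6 mg/L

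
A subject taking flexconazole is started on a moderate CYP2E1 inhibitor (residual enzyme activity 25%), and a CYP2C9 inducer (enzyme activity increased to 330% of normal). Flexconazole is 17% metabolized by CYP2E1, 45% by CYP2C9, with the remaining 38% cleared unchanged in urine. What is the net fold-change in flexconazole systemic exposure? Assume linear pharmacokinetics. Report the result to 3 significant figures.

0.524

The CYP2E1 pathway (17% of clearance) drops to 0.25× activity: 0.17 × 0.25 = 0.0425.
The CYP2C9 pathway (45% of clearance) increases to 3.3× activity: 0.45 × 3.3 = 1.485.
Non-CYP routes (38%) are unchanged.
Relative clearance = 0.0425 + 1.485 + 0.38 = 1.9075.
Net systemic exposure ratio = 1 / 1.9075 = 0.524.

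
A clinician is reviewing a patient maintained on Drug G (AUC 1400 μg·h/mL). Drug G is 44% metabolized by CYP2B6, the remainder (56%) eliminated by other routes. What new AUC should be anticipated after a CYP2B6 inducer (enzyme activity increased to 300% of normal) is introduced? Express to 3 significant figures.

745 μg·h/mL

The CYP2B6 pathway (44% of clearance) increases to 3× activity: 0.44 × 3 = 1.32.
The remaining 56% of clearance is unaffected.
CL_new/CL_old = 1.32 + 0.56 = 1.88.
With dosing unchanged, AUC scales as 1/CL: 1400 / 1.88 = 745 μg·h/mL.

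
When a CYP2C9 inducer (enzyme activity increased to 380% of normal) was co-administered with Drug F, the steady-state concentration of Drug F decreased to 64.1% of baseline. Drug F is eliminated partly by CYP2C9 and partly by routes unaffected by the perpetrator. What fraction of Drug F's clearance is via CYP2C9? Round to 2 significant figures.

0.20

CL'/CL = 1 / 0.641 = 1.56
3.8·fm + (1 − fm) = 1.56
fm = (1.56 − 1) / (3.8 − 1) = 0.20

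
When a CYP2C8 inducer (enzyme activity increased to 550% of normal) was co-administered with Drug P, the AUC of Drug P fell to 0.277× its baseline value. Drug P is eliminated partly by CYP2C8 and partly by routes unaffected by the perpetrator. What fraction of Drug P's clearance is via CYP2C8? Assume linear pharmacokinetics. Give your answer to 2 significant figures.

0.58

Call the CYP2C8 fraction fm. After the interaction, CL_new/CL_old = fm × 5.5 + (1 − fm).
AUC ratio = 1 / (new CL fraction), so new CL fraction = 1 / 0.277 = 3.61.
fm × 5.5 + 1 − fm = 3.61  ⇒  fm × (5.5 − 1) = 2.61  ⇒  fm = 0.58.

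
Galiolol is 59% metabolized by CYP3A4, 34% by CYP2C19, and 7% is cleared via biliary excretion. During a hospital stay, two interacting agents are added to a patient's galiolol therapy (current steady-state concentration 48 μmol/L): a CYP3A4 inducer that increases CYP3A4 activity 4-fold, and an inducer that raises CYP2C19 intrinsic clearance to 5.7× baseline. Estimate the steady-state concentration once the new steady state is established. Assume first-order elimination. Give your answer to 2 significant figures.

The CYP3A4 pathway (59% of clearance) increases to 4× activity: 0.59 × 4 = 2.36.
The CYP2C19 pathway (34% of clearance) rises to 5.7× activity: 0.34 × 5.7 = 1.938.
The remaining 7% of clearance is unaffected.
New clearance relative to baseline: 2.36 + 1.938 + 0.07 = 4.368.
Dividing the baseline by the relative clearance: 48 / 4.368 = 11 μmol/L.

11 μmol/L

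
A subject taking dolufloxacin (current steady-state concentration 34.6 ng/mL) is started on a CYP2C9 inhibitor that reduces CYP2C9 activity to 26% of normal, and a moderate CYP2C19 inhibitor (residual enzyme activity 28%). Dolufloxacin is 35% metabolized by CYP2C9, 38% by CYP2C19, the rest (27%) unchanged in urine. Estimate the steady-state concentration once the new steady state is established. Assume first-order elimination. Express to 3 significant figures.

The CYP2C9 pathway (35% of clearance) is reduced to 0.26× activity: 0.35 × 0.26 = 0.091.
The CYP2C19 pathway (38% of clearance) drops to 0.28× activity: 0.38 × 0.28 = 0.1064.
The remaining 27% of clearance is unaffected.
Relative clearance = 0.091 + 0.1064 + 0.27 = 0.4674.
Dividing the baseline by the relative clearance: 34.6 / 0.4674 = 74.0 ng/mL.

74.0 ng/mL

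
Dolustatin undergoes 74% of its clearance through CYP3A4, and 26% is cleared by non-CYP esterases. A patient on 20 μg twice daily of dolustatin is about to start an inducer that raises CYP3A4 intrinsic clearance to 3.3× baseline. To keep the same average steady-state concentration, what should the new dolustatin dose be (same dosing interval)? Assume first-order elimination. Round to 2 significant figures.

54 μg

The CYP3A4 pathway (74% of clearance) rises to 3.3× activity: 0.74 × 3.3 = 2.442.
The remaining 26% of clearance is unaffected.
Relative clearance = 2.442 + 0.26 = 2.702.
To maintain the same steady-state level, dose must scale with clearance: new dose = 20 × 2.702 = 54 μg.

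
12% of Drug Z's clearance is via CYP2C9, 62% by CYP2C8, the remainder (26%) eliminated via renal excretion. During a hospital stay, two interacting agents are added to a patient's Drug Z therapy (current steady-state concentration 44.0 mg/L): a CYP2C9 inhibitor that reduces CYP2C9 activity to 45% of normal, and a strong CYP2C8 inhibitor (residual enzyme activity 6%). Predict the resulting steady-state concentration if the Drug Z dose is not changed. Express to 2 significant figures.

1.3 × 10² mg/L

CYP2C9: 0.12 × 0.45 = 0.054
CYP2C8: 0.62 × 0.06 = 0.0372
Other: 0.26 (unchanged)
Relative clearance = 0.054 + 0.0372 + 0.26 = 0.3512.
Steady-state concentration ∝ 1/CL: new value = 44.0 / 0.3512 = 1.3 × 10² mg/L.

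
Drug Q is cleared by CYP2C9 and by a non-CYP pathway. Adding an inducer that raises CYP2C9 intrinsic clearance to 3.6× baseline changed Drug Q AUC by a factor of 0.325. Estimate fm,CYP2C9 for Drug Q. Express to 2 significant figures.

CL'/CL = 1 / 0.325 = 3.077
3.6·fm + (1 − fm) = 3.077
fm = (3.077 − 1) / (3.6 − 1) = 0.80

0.80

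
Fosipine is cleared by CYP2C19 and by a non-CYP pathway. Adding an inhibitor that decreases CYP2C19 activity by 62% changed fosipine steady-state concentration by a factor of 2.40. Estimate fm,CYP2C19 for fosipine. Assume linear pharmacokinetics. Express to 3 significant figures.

CL'/CL = 1 / 2.40 = 0.4167
0.38·fm + (1 − fm) = 0.4167
fm = (0.4167 − 1) / (0.38 − 1) = 0.941

0.941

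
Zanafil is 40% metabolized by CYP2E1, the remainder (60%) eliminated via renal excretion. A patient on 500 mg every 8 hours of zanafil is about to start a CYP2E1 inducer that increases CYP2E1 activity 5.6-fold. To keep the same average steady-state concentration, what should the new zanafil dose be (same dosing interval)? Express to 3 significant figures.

The CYP2E1 pathway (40% of clearance) increases to 5.6× activity: 0.4 × 5.6 = 2.24.
Non-CYP routes (60%) are unchanged.
New clearance relative to baseline: 2.24 + 0.6 = 2.84.
To maintain the same steady-state level, dose must scale with clearance: new dose = 500 × 2.84 = 1.42 × 10³ mg.

1.42 × 10³ mg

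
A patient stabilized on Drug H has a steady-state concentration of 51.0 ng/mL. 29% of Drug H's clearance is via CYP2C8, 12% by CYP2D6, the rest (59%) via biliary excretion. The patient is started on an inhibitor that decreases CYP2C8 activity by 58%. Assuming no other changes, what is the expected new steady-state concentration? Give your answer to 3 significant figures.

The CYP2C8 pathway (29% of clearance) falls to 0.42× activity: 0.29 × 0.42 = 0.1218.
CYP2D6 (12%) and the residual 59% are unaffected.
New clearance relative to baseline: 0.1218 + 0.12 + 0.59 = 0.8318.
Steady-state concentration ∝ 1/CL, so new value = 51.0 / 0.8318 = 61.3 ng/mL.

61.3 ng/mL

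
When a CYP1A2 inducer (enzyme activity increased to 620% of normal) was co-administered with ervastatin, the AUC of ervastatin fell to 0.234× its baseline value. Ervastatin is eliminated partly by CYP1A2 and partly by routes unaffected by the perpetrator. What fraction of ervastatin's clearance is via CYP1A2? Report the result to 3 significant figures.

0.630

Call the CYP1A2 fraction fm. After the interaction, CL_new/CL_old = fm × 6.2 + (1 − fm).
AUC ratio = 1 / (new CL fraction), so new CL fraction = 1 / 0.234 = 4.274.
fm × 6.2 + 1 − fm = 4.274  ⇒  fm × (6.2 − 1) = 3.274  ⇒  fm = 0.630.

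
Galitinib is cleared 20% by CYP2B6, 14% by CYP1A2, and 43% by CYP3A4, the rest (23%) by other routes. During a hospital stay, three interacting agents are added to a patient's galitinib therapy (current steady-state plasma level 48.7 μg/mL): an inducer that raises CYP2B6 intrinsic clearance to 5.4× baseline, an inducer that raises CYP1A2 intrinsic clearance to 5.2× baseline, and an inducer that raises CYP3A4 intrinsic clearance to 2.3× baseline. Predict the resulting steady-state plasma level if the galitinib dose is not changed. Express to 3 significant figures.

The CYP2B6 pathway (20% of clearance) rises to 5.4× activity: 0.2 × 5.4 = 1.08.
The CYP1A2 pathway (14% of clearance) is boosted to 5.2× activity: 0.14 × 5.2 = 0.728.
The CYP3A4 pathway (43% of clearance) rises to 2.3× activity: 0.43 × 2.3 = 0.989.
Non-CYP routes (23%) are unchanged.
CL_new/CL_old = 1.08 + 0.728 + 0.989 + 0.23 = 3.027.
New steady-state plasma level = 48.7 / 3.027 = 16.1 μg/mL (concentration scales inversely with clearance).

16.1 μg/mL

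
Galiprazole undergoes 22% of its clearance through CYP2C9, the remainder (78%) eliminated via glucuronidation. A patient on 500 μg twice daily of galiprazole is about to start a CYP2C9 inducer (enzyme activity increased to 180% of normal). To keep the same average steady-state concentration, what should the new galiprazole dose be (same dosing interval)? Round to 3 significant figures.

588 μg

The CYP2C9 pathway (22% of clearance) rises to 1.8× activity: 0.22 × 1.8 = 0.396.
Non-CYP routes (78%) are unchanged.
CL_new/CL_old = 0.396 + 0.78 = 1.176.
To maintain the same steady-state level, dose must scale with clearance: new dose = 500 × 1.176 = 588 μg.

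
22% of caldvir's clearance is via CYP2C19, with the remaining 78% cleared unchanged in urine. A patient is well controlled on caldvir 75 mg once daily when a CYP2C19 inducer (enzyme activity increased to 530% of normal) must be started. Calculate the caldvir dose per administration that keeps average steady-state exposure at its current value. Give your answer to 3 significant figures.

146 mg

The CYP2C19 pathway (22% of clearance) increases to 5.3× activity: 0.22 × 5.3 = 1.166.
Non-CYP routes (78%) are unchanged.
New clearance relative to baseline: 1.166 + 0.78 = 1.946.
Css,avg = (dose rate)/CL, so holding Css fixed requires dose ∝ CL: 75 × 1.946 = 146 mg.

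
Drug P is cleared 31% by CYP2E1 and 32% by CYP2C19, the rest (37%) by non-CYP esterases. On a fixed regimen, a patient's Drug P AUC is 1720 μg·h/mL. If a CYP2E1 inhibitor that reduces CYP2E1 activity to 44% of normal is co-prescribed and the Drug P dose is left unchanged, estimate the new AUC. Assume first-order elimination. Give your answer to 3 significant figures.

The CYP2E1 pathway (31% of clearance) is reduced to 0.44× activity: 0.31 × 0.44 = 0.1364.
CYP2C19 (32%) and the residual 37% are unaffected.
Relative clearance = 0.1364 + 0.32 + 0.37 = 0.8264.
AUC ∝ 1/CL, so new value = 1720 / 0.8264 = 2.08 × 10³ μg·h/mL.

2.08 × 10³ μg·h/mL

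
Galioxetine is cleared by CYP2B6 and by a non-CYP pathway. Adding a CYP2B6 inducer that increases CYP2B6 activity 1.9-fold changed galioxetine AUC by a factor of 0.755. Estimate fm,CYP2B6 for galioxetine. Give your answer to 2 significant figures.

0.36

Call the CYP2B6 fraction fm. After the interaction, CL_new/CL_old = fm × 1.9 + (1 − fm).
AUC ratio = 1 / (new CL fraction), so new CL fraction = 1 / 0.755 = 1.325.
fm × 1.9 + 1 − fm = 1.325  ⇒  fm × (1.9 − 1) = 0.3245  ⇒  fm = 0.36.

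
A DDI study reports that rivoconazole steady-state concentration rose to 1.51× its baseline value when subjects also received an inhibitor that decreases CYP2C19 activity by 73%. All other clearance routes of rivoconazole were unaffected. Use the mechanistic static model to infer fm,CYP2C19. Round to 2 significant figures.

0.46

CL'/CL = 1 / 1.51 = 0.6623
0.27·fm + (1 − fm) = 0.6623
fm = (0.6623 − 1) / (0.27 − 1) = 0.46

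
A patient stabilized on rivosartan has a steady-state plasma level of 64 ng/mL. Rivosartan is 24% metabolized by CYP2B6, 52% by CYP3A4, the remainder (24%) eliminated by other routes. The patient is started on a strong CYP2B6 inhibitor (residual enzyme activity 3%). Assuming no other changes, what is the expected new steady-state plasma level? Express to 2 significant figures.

The CYP2B6 pathway (24% of clearance) drops to 0.03× activity: 0.24 × 0.03 = 0.0072.
CYP3A4 (52%) and the residual 24% are unaffected.
New clearance relative to baseline: 0.0072 + 0.52 + 0.24 = 0.7672.
With dosing unchanged, steady-state plasma level scales as 1/CL: 64 / 0.7672 = 83 ng/mL.

83 ng/mL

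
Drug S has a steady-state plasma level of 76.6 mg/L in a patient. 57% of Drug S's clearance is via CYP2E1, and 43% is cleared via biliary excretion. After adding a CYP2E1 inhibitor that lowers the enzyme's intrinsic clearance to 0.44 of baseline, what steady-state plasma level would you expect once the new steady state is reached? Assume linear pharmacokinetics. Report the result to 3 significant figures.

113 mg/L

The CYP2E1 pathway (57% of clearance) drops to 0.44× activity: 0.57 × 0.44 = 0.2508.
Non-CYP routes (43%) are unchanged.
CL_new/CL_old = 0.2508 + 0.43 = 0.6808.
With dosing unchanged, steady-state plasma level scales as 1/CL: 76.6 / 0.6808 = 113 mg/L.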